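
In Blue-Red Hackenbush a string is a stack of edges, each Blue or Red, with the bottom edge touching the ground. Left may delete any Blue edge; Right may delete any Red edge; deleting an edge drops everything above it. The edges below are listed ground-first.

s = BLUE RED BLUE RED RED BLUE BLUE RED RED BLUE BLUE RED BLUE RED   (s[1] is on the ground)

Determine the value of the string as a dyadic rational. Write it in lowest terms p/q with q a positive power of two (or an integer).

4917/8192

1 of 14 · B · max L 0 · min R +∞ so 1
2 of 14 · BR · max L 0 · min R 1 so 1/2
3 of 14 · BRB · max L 1/2 · min R 1 so 3/4
4 of 14 · BRBR · max L 1/2 · min R 3/4 so 5/8
5 of 14 · BRBRR · max L 1/2 · min R 5/8 so 9/16
6 of 14 · BRBRRB · max L 9/16 · min R 5/8 so 19/32
7 of 14 · BRBRRBB · max L 19/32 · min R 5/8 so 39/64
8 of 14 · BRBRRBBR · max L 19/32 · min R 39/64 so 77/128
9 of 14 · BRBRRBBRR · max L 19/32 · min R 77/128 so 153/256
10 of 14 · BRBRRBBRRB · max L 153/256 · min R 77/128 so 307/512
11 of 14 · BRBRRBBRRBB · max L 307/512 · min R 77/128 so 615/1024
12 of 14 · BRBRRBBRRBBR · max L 307/512 · min R 615/1024 so 1229/2048
13 of 14 · BRBRRBBRRBBRB · max L 1229/2048 · min R 615/1024 so 2459/4096
14 of 14 · BRBRRBBRRBBRBR · max L 1229/2048 · min R 2459/4096 so 4917/8192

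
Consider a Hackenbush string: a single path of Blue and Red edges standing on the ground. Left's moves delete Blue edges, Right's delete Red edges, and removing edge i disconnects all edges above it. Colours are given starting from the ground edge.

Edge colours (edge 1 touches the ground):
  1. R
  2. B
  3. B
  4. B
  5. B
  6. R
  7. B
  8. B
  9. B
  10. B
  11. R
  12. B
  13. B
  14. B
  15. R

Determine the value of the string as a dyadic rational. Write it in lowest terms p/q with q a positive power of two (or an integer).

-1059/16384

val(R) = { · | 0 } => -1
val(RB) = { -1 | 0 } => -1/2
val(RBB) = { -1,-1/2 | 0 } => -1/4
val(RBBB) = { -1,-1/2,-1/4 | 0 } => -1/8
val(RBBBB) = { -1,-1/2,-1/4,-1/8 | 0 } => -1/16
val(RBBBBR) = { -1,-1/2,-1/4,-1/8 | -1/16,0 } => -3/32
val(RBBBBRB) = { -1,-1/2,-1/4,-1/8,-3/32 | -1/16,0 } => -5/64
val(RBBBBRBB) = { -1,-1/2,-1/4,-1/8,-3/32,-5/64 | -1/16,0 } => -9/128
val(RBBBBRBBB) = { -1,-1/2,-1/4,-1/8,-3/32,-5/64,-9/128 | -1/16,0 } => -17/256
val(RBBBBRBBBB) = { -1,-1/2,-1/4,-1/8,-3/32,-5/64,-9/128,-17/256 | -1/16,0 } => -33/512
val(RBBBBRBBBBR) = { -1,-1/2,-1/4,-1/8,-3/32,-5/64,-9/128,-17/256 | -33/512,-1/16,0 } => -67/1024
val(RBBBBRBBBBRB) = { -1,-1/2,-1/4,-1/8,-3/32,-5/64,-9/128,-17/256,-67/1024 | -33/512,-1/16,0 } => -133/2048
val(RBBBBRBBBBRBB) = { -1,-1/2,-1/4,-1/8,-3/32,-5/64,-9/128,-17/256,-67/1024,-133/2048 | -33/512,-1/16,0 } => -265/4096
val(RBBBBRBBBBRBBB) = { -1,-1/2,-1/4,-1/8,-3/32,-5/64,-9/128,-17/256,-67/1024,-133/2048,-265/4096 | -33/512,-1/16,0 } => -529/8192
val(RBBBBRBBBBRBBBR) = { -1,-1/2,-1/4,-1/8,-3/32,-5/64,-9/128,-17/256,-67/1024,-133/2048,-265/4096 | -529/8192,-33/512,-1/16,0 } => -1059/16384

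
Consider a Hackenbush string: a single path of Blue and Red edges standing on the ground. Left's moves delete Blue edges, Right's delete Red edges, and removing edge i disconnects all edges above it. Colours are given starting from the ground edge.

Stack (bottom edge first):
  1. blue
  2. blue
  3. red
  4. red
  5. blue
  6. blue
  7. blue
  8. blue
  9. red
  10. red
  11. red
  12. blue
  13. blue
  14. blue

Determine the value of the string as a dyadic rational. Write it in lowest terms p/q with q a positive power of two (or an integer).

Recurse on prefixes of the 14-edge string blue blue red red blue blue blue blue red red red blue blue blue:
value(b) = { 0 | · } — 1
value(bb) = { 0; 1 | · } — 2
value(bbr) = { 0; 1 | 2 } — 3/2
value(bbrr) = { 0; 1 | 3/2; 2 } — 5/4
value(bbrrb) = { 0; 1; 5/4 | 3/2; 2 } — 11/8
value(bbrrbb) = { 0; 1; 5/4; 11/8 | 3/2; 2 } — 23/16
value(bbrrbbb) = { 0; 1; 5/4; 11/8; 23/16 | 3/2; 2 } — 47/32
value(bbrrbbbb) = { 0; 1; 5/4; 11/8; 23/16; 47/32 | 3/2; 2 } — 95/64
value(bbrrbbbbr) = { 0; 1; 5/4; 11/8; 23/16; 47/32 | 95/64; 3/2; 2 } — 189/128
value(bbrrbbbbrr) = { 0; 1; 5/4; 11/8; 23/16; 47/32 | 189/128; 95/64; 3/2; 2 } — 377/256
value(bbrrbbbbrrr) = { 0; 1; 5/4; 11/8; 23/16; 47/32 | 377/256; 189/128; 95/64; 3/2; 2 } — 753/512
value(bbrrbbbbrrrb) = { 0; 1; 5/4; 11/8; 23/16; 47/32; 753/512 | 377/256; 189/128; 95/64; 3/2; 2 } — 1507/1024
value(bbrrbbbbrrrbb) = { 0; 1; 5/4; 11/8; 23/16; 47/32; 753/512; 1507/1024 | 377/256; 189/128; 95/64; 3/2; 2 } — 3015/2048
value(bbrrbbbbrrrbbb) = { 0; 1; 5/4; 11/8; 23/16; 47/32; 753/512; 1507/1024; 3015/2048 | 377/256; 189/128; 95/64; 3/2; 2 } — 6031/4096

6031/4096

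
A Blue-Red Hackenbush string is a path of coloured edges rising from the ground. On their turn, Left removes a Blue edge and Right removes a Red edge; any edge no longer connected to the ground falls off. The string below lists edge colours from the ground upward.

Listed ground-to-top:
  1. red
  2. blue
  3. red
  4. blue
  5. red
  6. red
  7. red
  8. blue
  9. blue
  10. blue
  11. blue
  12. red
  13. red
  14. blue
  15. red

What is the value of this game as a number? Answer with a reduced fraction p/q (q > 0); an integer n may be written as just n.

v(r) = { ∅ | 0 } — -1
v(rb) = { -1 | 0 } — -1/2
v(rbr) = { -1 | -1/2 0 } — -3/4
v(rbrb) = { -1 -3/4 | -1/2 0 } — -5/8
v(rbrbr) = { -1 -3/4 | -5/8 -1/2 0 } — -11/16
v(rbrbrr) = { -1 -3/4 | -11/16 -5/8 -1/2 0 } — -23/32
v(rbrbrrr) = { -1 -3/4 | -23/32 -11/16 -5/8 -1/2 0 } — -47/64
v(rbrbrrrb) = { -1 -3/4 -47/64 | -23/32 -11/16 -5/8 -1/2 0 } — -93/128
v(rbrbrrrbb) = { -1 -3/4 -47/64 -93/128 | -23/32 -11/16 -5/8 -1/2 0 } — -185/256
v(rbrbrrrbbb) = { -1 -3/4 -47/64 -93/128 -185/256 | -23/32 -11/16 -5/8 -1/2 0 } — -369/512
v(rbrbrrrbbbb) = { -1 -3/4 -47/64 -93/128 -185/256 -369/512 | -23/32 -11/16 -5/8 -1/2 0 } — -737/1024
v(rbrbrrrbbbbr) = { -1 -3/4 -47/64 -93/128 -185/256 -369/512 | -737/1024 -23/32 -11/16 -5/8 -1/2 0 } — -1475/2048
v(rbrbrrrbbbbrr) = { -1 -3/4 -47/64 -93/128 -185/256 -369/512 | -1475/2048 -737/1024 -23/32 -11/16 -5/8 -1/2 0 } — -2951/4096
v(rbrbrrrbbbbrrb) = { -1 -3/4 -47/64 -93/128 -185/256 -369/512 -2951/4096 | -1475/2048 -737/1024 -23/32 -11/16 -5/8 -1/2 0 } — -5901/8192
v(rbrbrrrbbbbrrbr) = { -1 -3/4 -47/64 -93/128 -185/256 -369/512 -2951/4096 | -5901/8192 -1475/2048 -737/1024 -23/32 -11/16 -5/8 -1/2 0 } — -11803/16384

-11803/16384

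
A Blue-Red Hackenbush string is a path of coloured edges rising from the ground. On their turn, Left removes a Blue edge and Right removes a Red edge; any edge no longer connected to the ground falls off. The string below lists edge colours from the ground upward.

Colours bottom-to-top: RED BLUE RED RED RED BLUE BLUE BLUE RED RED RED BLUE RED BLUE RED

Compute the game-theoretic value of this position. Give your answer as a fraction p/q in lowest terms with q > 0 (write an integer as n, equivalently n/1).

Recurse on prefixes of the 15-edge string RED BLUE RED RED RED BLUE BLUE BLUE RED RED RED BLUE RED BLUE RED:
step 1: add RED to get R; options L={ ∅ } R={ 0 } ⇒ -1
step 2: add BLUE to get RB; options L={ -1 } R={ 0 } ⇒ -1/2
step 3: add RED to get RBR; options L={ -1 } R={ -1/2,0 } ⇒ -3/4
step 4: add RED to get RBRR; options L={ -1 } R={ -3/4,-1/2,0 } ⇒ -7/8
step 5: add RED to get RBRRR; options L={ -1 } R={ -7/8,-3/4,-1/2,0 } ⇒ -15/16
step 6: add BLUE to get RBRRRB; options L={ -1,-15/16 } R={ -7/8,-3/4,-1/2,0 } ⇒ -29/32
step 7: add BLUE to get RBRRRBB; options L={ -1,-15/16,-29/32 } R={ -7/8,-3/4,-1/2,0 } ⇒ -57/64
step 8: add BLUE to get RBRRRBBB; options L={ -1,-15/16,-29/32,-57/64 } R={ -7/8,-3/4,-1/2,0 } ⇒ -113/128
step 9: add RED to get RBRRRBBBR; options L={ -1,-15/16,-29/32,-57/64 } R={ -113/128,-7/8,-3/4,-1/2,0 } ⇒ -227/256
step 10: add RED to get RBRRRBBBRR; options L={ -1,-15/16,-29/32,-57/64 } R={ -227/256,-113/128,-7/8,-3/4,-1/2,0 } ⇒ -455/512
step 11: add RED to get RBRRRBBBRRR; options L={ -1,-15/16,-29/32,-57/64 } R={ -455/512,-227/256,-113/128,-7/8,-3/4,-1/2,0 } ⇒ -911/1024
step 12: add BLUE to get RBRRRBBBRRRB; options L={ -1,-15/16,-29/32,-57/64,-911/1024 } R={ -455/512,-227/256,-113/128,-7/8,-3/4,-1/2,0 } ⇒ -1821/2048
step 13: add RED to get RBRRRBBBRRRBR; options L={ -1,-15/16,-29/32,-57/64,-911/1024 } R={ -1821/2048,-455/512,-227/256,-113/128,-7/8,-3/4,-1/2,0 } ⇒ -3643/4096
step 14: add BLUE to get RBRRRBBBRRRBRB; options L={ -1,-15/16,-29/32,-57/64,-911/1024,-3643/4096 } R={ -1821/2048,-455/512,-227/256,-113/128,-7/8,-3/4,-1/2,0 } ⇒ -7285/8192
step 15: add RED to get RBRRRBBBRRRBRBR; options L={ -1,-15/16,-29/32,-57/64,-911/1024,-3643/4096 } R={ -7285/8192,-1821/2048,-455/512,-227/256,-113/128,-7/8,-3/4,-1/2,0 } ⇒ -14571/16384

-14571/16384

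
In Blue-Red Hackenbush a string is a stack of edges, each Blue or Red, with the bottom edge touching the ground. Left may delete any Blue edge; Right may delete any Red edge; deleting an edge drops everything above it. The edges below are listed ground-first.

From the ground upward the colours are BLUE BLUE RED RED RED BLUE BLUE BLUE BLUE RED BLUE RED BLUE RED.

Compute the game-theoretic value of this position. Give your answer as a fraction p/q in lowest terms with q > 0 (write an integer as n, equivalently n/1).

Build G(s[:k]) for k = 1..14, string s = BLUE BLUE RED RED RED BLUE BLUE BLUE BLUE RED BLUE RED BLUE RED.
1 of 14 · B · max L 0 · min R +∞ => 1
2 of 14 · BB · max L 1 · min R +∞ => 2
3 of 14 · BBR · max L 1 · min R 2 => 3/2
4 of 14 · BBRR · max L 1 · min R 3/2 => 5/4
5 of 14 · BBRRR · max L 1 · min R 5/4 => 9/8
6 of 14 · BBRRRB · max L 9/8 · min R 5/4 => 19/16
7 of 14 · BBRRRBB · max L 19/16 · min R 5/4 => 39/32
8 of 14 · BBRRRBBB · max L 39/32 · min R 5/4 => 79/64
9 of 14 · BBRRRBBBB · max L 79/64 · min R 5/4 => 159/128
10 of 14 · BBRRRBBBBR · max L 79/64 · min R 159/128 => 317/256
11 of 14 · BBRRRBBBBRB · max L 317/256 · min R 159/128 => 635/512
12 of 14 · BBRRRBBBBRBR · max L 317/256 · min R 635/512 => 1269/1024
13 of 14 · BBRRRBBBBRBRB · max L 1269/1024 · min R 635/512 => 2539/2048
14 of 14 · BBRRRBBBBRBRBR · max L 1269/1024 · min R 2539/2048 => 5077/4096

5077/4096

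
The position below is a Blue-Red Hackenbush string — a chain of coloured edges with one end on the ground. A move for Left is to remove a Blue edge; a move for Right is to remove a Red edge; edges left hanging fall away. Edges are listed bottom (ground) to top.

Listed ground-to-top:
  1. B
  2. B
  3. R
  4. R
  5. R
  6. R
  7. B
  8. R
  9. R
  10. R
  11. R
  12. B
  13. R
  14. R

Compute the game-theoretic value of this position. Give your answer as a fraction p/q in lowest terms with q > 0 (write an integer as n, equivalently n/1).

B: Left { 0 }, Right { · } => simplest 1
BB: Left { 0,1 }, Right { · } => simplest 2
BBR: Left { 0,1 }, Right { 2 } => simplest 3/2
BBRR: Left { 0,1 }, Right { 3/2,2 } => simplest 5/4
BBRRR: Left { 0,1 }, Right { 5/4,3/2,2 } => simplest 9/8
BBRRRR: Left { 0,1 }, Right { 9/8,5/4,3/2,2 } => simplest 17/16
BBRRRRB: Left { 0,1,17/16 }, Right { 9/8,5/4,3/2,2 } => simplest 35/32
BBRRRRBR: Left { 0,1,17/16 }, Right { 35/32,9/8,5/4,3/2,2 } => simplest 69/64
BBRRRRBRR: Left { 0,1,17/16 }, Right { 69/64,35/32,9/8,5/4,3/2,2 } => simplest 137/128
BBRRRRBRRR: Left { 0,1,17/16 }, Right { 137/128,69/64,35/32,9/8,5/4,3/2,2 } => simplest 273/256
BBRRRRBRRRR: Left { 0,1,17/16 }, Right { 273/256,137/128,69/64,35/32,9/8,5/4,3/2,2 } => simplest 545/512
BBRRRRBRRRRB: Left { 0,1,17/16,545/512 }, Right { 273/256,137/128,69/64,35/32,9/8,5/4,3/2,2 } => simplest 1091/1024
BBRRRRBRRRRBR: Left { 0,1,17/16,545/512 }, Right { 1091/1024,273/256,137/128,69/64,35/32,9/8,5/4,3/2,2 } => simplest 2181/2048
BBRRRRBRRRRBRR: Left { 0,1,17/16,545/512 }, Right { 2181/2048,1091/1024,273/256,137/128,69/64,35/32,9/8,5/4,3/2,2 } => simplest 4361/4096

4361/4096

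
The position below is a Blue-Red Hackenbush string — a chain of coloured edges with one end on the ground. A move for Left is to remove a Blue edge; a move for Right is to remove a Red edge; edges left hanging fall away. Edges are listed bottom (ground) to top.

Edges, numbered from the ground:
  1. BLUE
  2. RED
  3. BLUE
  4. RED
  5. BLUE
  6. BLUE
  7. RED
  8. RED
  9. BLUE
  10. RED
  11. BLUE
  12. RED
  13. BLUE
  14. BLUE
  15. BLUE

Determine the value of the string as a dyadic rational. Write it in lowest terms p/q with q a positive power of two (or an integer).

11439/16384

Build g(s[:k]) for k = 1..15, string s = BLUE RED BLUE RED BLUE BLUE RED RED BLUE RED BLUE RED BLUE BLUE BLUE.
g(B) = { 0 | ∅ } => 1
g(BR) = { 0 | 1 } => 1/2
g(BRB) = { 0; 1/2 | 1 } => 3/4
g(BRBR) = { 0; 1/2 | 3/4; 1 } => 5/8
g(BRBRB) = { 0; 1/2; 5/8 | 3/4; 1 } => 11/16
g(BRBRBB) = { 0; 1/2; 5/8; 11/16 | 3/4; 1 } => 23/32
g(BRBRBBR) = { 0; 1/2; 5/8; 11/16 | 23/32; 3/4; 1 } => 45/64
g(BRBRBBRR) = { 0; 1/2; 5/8; 11/16 | 45/64; 23/32; 3/4; 1 } => 89/128
g(BRBRBBRRB) = { 0; 1/2; 5/8; 11/16; 89/128 | 45/64; 23/32; 3/4; 1 } => 179/256
g(BRBRBBRRBR) = { 0; 1/2; 5/8; 11/16; 89/128 | 179/256; 45/64; 23/32; 3/4; 1 } => 357/512
g(BRBRBBRRBRB) = { 0; 1/2; 5/8; 11/16; 89/128; 357/512 | 179/256; 45/64; 23/32; 3/4; 1 } => 715/1024
g(BRBRBBRRBRBR) = { 0; 1/2; 5/8; 11/16; 89/128; 357/512 | 715/1024; 179/256; 45/64; 23/32; 3/4; 1 } => 1429/2048
g(BRBRBBRRBRBRB) = { 0; 1/2; 5/8; 11/16; 89/128; 357/512; 1429/2048 | 715/1024; 179/256; 45/64; 23/32; 3/4; 1 } => 2859/4096
g(BRBRBBRRBRBRBB) = { 0; 1/2; 5/8; 11/16; 89/128; 357/512; 1429/2048; 2859/4096 | 715/1024; 179/256; 45/64; 23/32; 3/4; 1 } => 5719/8192
g(BRBRBBRRBRBRBBB) = { 0; 1/2; 5/8; 11/16; 89/128; 357/512; 1429/2048; 2859/4096; 5719/8192 | 715/1024; 179/256; 45/64; 23/32; 3/4; 1 } => 11439/16384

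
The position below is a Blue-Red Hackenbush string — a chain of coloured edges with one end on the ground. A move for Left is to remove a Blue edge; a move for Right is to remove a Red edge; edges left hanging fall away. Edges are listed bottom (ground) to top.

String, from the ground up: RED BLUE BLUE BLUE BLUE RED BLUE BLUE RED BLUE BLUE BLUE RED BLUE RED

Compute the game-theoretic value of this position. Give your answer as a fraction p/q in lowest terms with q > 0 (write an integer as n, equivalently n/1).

-1163/16384

Build g(s[:k]) for k = 1..15, string s = RED BLUE BLUE BLUE BLUE RED BLUE BLUE RED BLUE BLUE BLUE RED BLUE RED.
step 1: add RED to get R; options L={ ∅ } R={ 0 } ⇒ -1
step 2: add BLUE to get RB; options L={ -1 } R={ 0 } ⇒ -1/2
step 3: add BLUE to get RBB; options L={ -1 -1/2 } R={ 0 } ⇒ -1/4
step 4: add BLUE to get RBBB; options L={ -1 -1/2 -1/4 } R={ 0 } ⇒ -1/8
step 5: add BLUE to get RBBBB; options L={ -1 -1/2 -1/4 -1/8 } R={ 0 } ⇒ -1/16
step 6: add RED to get RBBBBR; options L={ -1 -1/2 -1/4 -1/8 } R={ -1/16 0 } ⇒ -3/32
step 7: add BLUE to get RBBBBRB; options L={ -1 -1/2 -1/4 -1/8 -3/32 } R={ -1/16 0 } ⇒ -5/64
step 8: add BLUE to get RBBBBRBB; options L={ -1 -1/2 -1/4 -1/8 -3/32 -5/64 } R={ -1/16 0 } ⇒ -9/128
step 9: add RED to get RBBBBRBBR; options L={ -1 -1/2 -1/4 -1/8 -3/32 -5/64 } R={ -9/128 -1/16 0 } ⇒ -19/256
step 10: add BLUE to get RBBBBRBBRB; options L={ -1 -1/2 -1/4 -1/8 -3/32 -5/64 -19/256 } R={ -9/128 -1/16 0 } ⇒ -37/512
step 11: add BLUE to get RBBBBRBBRBB; options L={ -1 -1/2 -1/4 -1/8 -3/32 -5/64 -19/256 -37/512 } R={ -9/128 -1/16 0 } ⇒ -73/1024
step 12: add BLUE to get RBBBBRBBRBBB; options L={ -1 -1/2 -1/4 -1/8 -3/32 -5/64 -19/256 -37/512 -73/1024 } R={ -9/128 -1/16 0 } ⇒ -145/2048
step 13: add RED to get RBBBBRBBRBBBR; options L={ -1 -1/2 -1/4 -1/8 -3/32 -5/64 -19/256 -37/512 -73/1024 } R={ -145/2048 -9/128 -1/16 0 } ⇒ -291/4096
step 14: add BLUE to get RBBBBRBBRBBBRB; options L={ -1 -1/2 -1/4 -1/8 -3/32 -5/64 -19/256 -37/512 -73/1024 -291/4096 } R={ -145/2048 -9/128 -1/16 0 } ⇒ -581/8192
step 15: add RED to get RBBBBRBBRBBBRBR; options L={ -1 -1/2 -1/4 -1/8 -3/32 -5/64 -19/256 -37/512 -73/1024 -291/4096 } R={ -581/8192 -145/2048 -9/128 -1/16 0 } ⇒ -1163/16384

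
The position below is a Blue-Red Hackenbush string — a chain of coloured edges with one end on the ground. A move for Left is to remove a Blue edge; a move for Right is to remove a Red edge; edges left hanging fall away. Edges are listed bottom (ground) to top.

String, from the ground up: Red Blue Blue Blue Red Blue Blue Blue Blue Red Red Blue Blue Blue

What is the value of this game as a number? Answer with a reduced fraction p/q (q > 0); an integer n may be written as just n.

Prefix values for Red Blue Blue Blue Red Blue Blue Blue Blue Red Red Blue Blue Blue via {L|R} + simplicity:
R: Left { · }, Right { 0 } ⇒ simplest -1
RB: Left { -1 }, Right { 0 } ⇒ simplest -1/2
RBB: Left { -1, -1/2 }, Right { 0 } ⇒ simplest -1/4
RBBB: Left { -1, -1/2, -1/4 }, Right { 0 } ⇒ simplest -1/8
RBBBR: Left { -1, -1/2, -1/4 }, Right { -1/8, 0 } ⇒ simplest -3/16
RBBBRB: Left { -1, -1/2, -1/4, -3/16 }, Right { -1/8, 0 } ⇒ simplest -5/32
RBBBRBB: Left { -1, -1/2, -1/4, -3/16, -5/32 }, Right { -1/8, 0 } ⇒ simplest -9/64
RBBBRBBB: Left { -1, -1/2, -1/4, -3/16, -5/32, -9/64 }, Right { -1/8, 0 } ⇒ simplest -17/128
RBBBRBBBB: Left { -1, -1/2, -1/4, -3/16, -5/32, -9/64, -17/128 }, Right { -1/8, 0 } ⇒ simplest -33/256
RBBBRBBBBR: Left { -1, -1/2, -1/4, -3/16, -5/32, -9/64, -17/128 }, Right { -33/256, -1/8, 0 } ⇒ simplest -67/512
RBBBRBBBBRR: Left { -1, -1/2, -1/4, -3/16, -5/32, -9/64, -17/128 }, Right { -67/512, -33/256, -1/8, 0 } ⇒ simplest -135/1024
RBBBRBBBBRRB: Left { -1, -1/2, -1/4, -3/16, -5/32, -9/64, -17/128, -135/1024 }, Right { -67/512, -33/256, -1/8, 0 } ⇒ simplest -269/2048
RBBBRBBBBRRBB: Left { -1, -1/2, -1/4, -3/16, -5/32, -9/64, -17/128, -135/1024, -269/2048 }, Right { -67/512, -33/256, -1/8, 0 } ⇒ simplest -537/4096
RBBBRBBBBRRBBB: Left { -1, -1/2, -1/4, -3/16, -5/32, -9/64, -17/128, -135/1024, -269/2048, -537/4096 }, Right { -67/512, -33/256, -1/8, 0 } ⇒ simplest -1073/8192

-1073/8192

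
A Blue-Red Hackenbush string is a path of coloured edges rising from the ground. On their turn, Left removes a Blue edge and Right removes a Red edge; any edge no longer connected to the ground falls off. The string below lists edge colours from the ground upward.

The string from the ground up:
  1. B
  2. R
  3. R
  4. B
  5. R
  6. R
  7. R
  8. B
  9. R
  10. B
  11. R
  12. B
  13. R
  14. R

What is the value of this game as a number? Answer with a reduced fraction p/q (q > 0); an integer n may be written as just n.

Recurse on prefixes of the 14-edge string B R R B R R R B R B R B R R:
v(B) = { 0 | · } gives 1
v(BR) = { 0 | 1 } gives 1/2
v(BRR) = { 0 | 1/2,1 } gives 1/4
v(BRRB) = { 0,1/4 | 1/2,1 } gives 3/8
v(BRRBR) = { 0,1/4 | 3/8,1/2,1 } gives 5/16
v(BRRBRR) = { 0,1/4 | 5/16,3/8,1/2,1 } gives 9/32
v(BRRBRRR) = { 0,1/4 | 9/32,5/16,3/8,1/2,1 } gives 17/64
v(BRRBRRRB) = { 0,1/4,17/64 | 9/32,5/16,3/8,1/2,1 } gives 35/128
v(BRRBRRRBR) = { 0,1/4,17/64 | 35/128,9/32,5/16,3/8,1/2,1 } gives 69/256
v(BRRBRRRBRB) = { 0,1/4,17/64,69/256 | 35/128,9/32,5/16,3/8,1/2,1 } gives 139/512
v(BRRBRRRBRBR) = { 0,1/4,17/64,69/256 | 139/512,35/128,9/32,5/16,3/8,1/2,1 } gives 277/1024
v(BRRBRRRBRBRB) = { 0,1/4,17/64,69/256,277/1024 | 139/512,35/128,9/32,5/16,3/8,1/2,1 } gives 555/2048
v(BRRBRRRBRBRBR) = { 0,1/4,17/64,69/256,277/1024 | 555/2048,139/512,35/128,9/32,5/16,3/8,1/2,1 } gives 1109/4096
v(BRRBRRRBRBRBRR) = { 0,1/4,17/64,69/256,277/1024 | 1109/4096,555/2048,139/512,35/128,9/32,5/16,3/8,1/2,1 } gives 2217/8192

2217/8192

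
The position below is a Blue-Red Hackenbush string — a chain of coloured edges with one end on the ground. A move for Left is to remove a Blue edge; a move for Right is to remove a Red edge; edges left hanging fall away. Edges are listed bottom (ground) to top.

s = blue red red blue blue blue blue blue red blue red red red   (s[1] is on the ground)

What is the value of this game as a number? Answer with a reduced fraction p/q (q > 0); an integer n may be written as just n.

step 1: add blue to get b; options L={ 0 } R={ — } — 1
step 2: add red to get br; options L={ 0 } R={ 1 } — 1/2
step 3: add red to get brr; options L={ 0 } R={ 1/2; 1 } — 1/4
step 4: add blue to get brrb; options L={ 0; 1/4 } R={ 1/2; 1 } — 3/8
step 5: add blue to get brrbb; options L={ 0; 1/4; 3/8 } R={ 1/2; 1 } — 7/16
step 6: add blue to get brrbbb; options L={ 0; 1/4; 3/8; 7/16 } R={ 1/2; 1 } — 15/32
step 7: add blue to get brrbbbb; options L={ 0; 1/4; 3/8; 7/16; 15/32 } R={ 1/2; 1 } — 31/64
step 8: add blue to get brrbbbbb; options L={ 0; 1/4; 3/8; 7/16; 15/32; 31/64 } R={ 1/2; 1 } — 63/128
step 9: add red to get brrbbbbbr; options L={ 0; 1/4; 3/8; 7/16; 15/32; 31/64 } R={ 63/128; 1/2; 1 } — 125/256
step 10: add blue to get brrbbbbbrb; options L={ 0; 1/4; 3/8; 7/16; 15/32; 31/64; 125/256 } R={ 63/128; 1/2; 1 } — 251/512
step 11: add red to get brrbbbbbrbr; options L={ 0; 1/4; 3/8; 7/16; 15/32; 31/64; 125/256 } R={ 251/512; 63/128; 1/2; 1 } — 501/1024
step 12: add red to get brrbbbbbrbrr; options L={ 0; 1/4; 3/8; 7/16; 15/32; 31/64; 125/256 } R={ 501/1024; 251/512; 63/128; 1/2; 1 } — 1001/2048
step 13: add red to get brrbbbbbrbrrr; options L={ 0; 1/4; 3/8; 7/16; 15/32; 31/64; 125/256 } R={ 1001/2048; 501/1024; 251/512; 63/128; 1/2; 1 } — 2001/4096

2001/4096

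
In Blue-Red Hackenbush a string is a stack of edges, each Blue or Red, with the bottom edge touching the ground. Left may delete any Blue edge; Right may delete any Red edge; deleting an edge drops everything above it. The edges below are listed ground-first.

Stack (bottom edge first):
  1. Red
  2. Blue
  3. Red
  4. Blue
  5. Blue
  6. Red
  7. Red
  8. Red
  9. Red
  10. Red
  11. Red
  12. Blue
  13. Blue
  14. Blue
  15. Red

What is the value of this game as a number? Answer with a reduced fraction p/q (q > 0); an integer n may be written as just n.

-10211/16384

v_1 [R]  L=[(no moves)]  R=[0]  — -1
v_2 [RB]  L=[-1]  R=[0]  — -1/2
v_3 [RBR]  L=[-1]  R=[-1/2 0]  — -3/4
v_4 [RBRB]  L=[-1 -3/4]  R=[-1/2 0]  — -5/8
v_5 [RBRBB]  L=[-1 -3/4 -5/8]  R=[-1/2 0]  — -9/16
v_6 [RBRBBR]  L=[-1 -3/4 -5/8]  R=[-9/16 -1/2 0]  — -19/32
v_7 [RBRBBRR]  L=[-1 -3/4 -5/8]  R=[-19/32 -9/16 -1/2 0]  — -39/64
v_8 [RBRBBRRR]  L=[-1 -3/4 -5/8]  R=[-39/64 -19/32 -9/16 -1/2 0]  — -79/128
v_9 [RBRBBRRRR]  L=[-1 -3/4 -5/8]  R=[-79/128 -39/64 -19/32 -9/16 -1/2 0]  — -159/256
v_10 [RBRBBRRRRR]  L=[-1 -3/4 -5/8]  R=[-159/256 -79/128 -39/64 -19/32 -9/16 -1/2 0]  — -319/512
v_11 [RBRBBRRRRRR]  L=[-1 -3/4 -5/8]  R=[-319/512 -159/256 -79/128 -39/64 -19/32 -9/16 -1/2 0]  — -639/1024
v_12 [RBRBBRRRRRRB]  L=[-1 -3/4 -5/8 -639/1024]  R=[-319/512 -159/256 -79/128 -39/64 -19/32 -9/16 -1/2 0]  — -1277/2048
v_13 [RBRBBRRRRRRBB]  L=[-1 -3/4 -5/8 -639/1024 -1277/2048]  R=[-319/512 -159/256 -79/128 -39/64 -19/32 -9/16 -1/2 0]  — -2553/4096
v_14 [RBRBBRRRRRRBBB]  L=[-1 -3/4 -5/8 -639/1024 -1277/2048 -2553/4096]  R=[-319/512 -159/256 -79/128 -39/64 -19/32 -9/16 -1/2 0]  — -5105/8192
v_15 [RBRBBRRRRRRBBBR]  L=[-1 -3/4 -5/8 -639/1024 -1277/2048 -2553/4096]  R=[-5105/8192 -319/512 -159/256 -79/128 -39/64 -19/32 -9/16 -1/2 0]  — -10211/16384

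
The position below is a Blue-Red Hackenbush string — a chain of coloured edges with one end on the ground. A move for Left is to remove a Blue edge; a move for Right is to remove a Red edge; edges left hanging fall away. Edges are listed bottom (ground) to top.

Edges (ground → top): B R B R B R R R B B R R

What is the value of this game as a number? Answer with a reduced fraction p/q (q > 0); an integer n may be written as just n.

edge 1 of 12 (B): { 0 | none } → 1
edge 2 of 12 (R): { 0 | 1 } → 1/2
edge 3 of 12 (B): { 0, 1/2 | 1 } → 3/4
edge 4 of 12 (R): { 0, 1/2 | 3/4, 1 } → 5/8
edge 5 of 12 (B): { 0, 1/2, 5/8 | 3/4, 1 } → 11/16
edge 6 of 12 (R): { 0, 1/2, 5/8 | 11/16, 3/4, 1 } → 21/32
edge 7 of 12 (R): { 0, 1/2, 5/8 | 21/32, 11/16, 3/4, 1 } → 41/64
edge 8 of 12 (R): { 0, 1/2, 5/8 | 41/64, 21/32, 11/16, 3/4, 1 } → 81/128
edge 9 of 12 (B): { 0, 1/2, 5/8, 81/128 | 41/64, 21/32, 11/16, 3/4, 1 } → 163/256
edge 10 of 12 (B): { 0, 1/2, 5/8, 81/128, 163/256 | 41/64, 21/32, 11/16, 3/4, 1 } → 327/512
edge 11 of 12 (R): { 0, 1/2, 5/8, 81/128, 163/256 | 327/512, 41/64, 21/32, 11/16, 3/4, 1 } → 653/1024
edge 12 of 12 (R): { 0, 1/2, 5/8, 81/128, 163/256 | 653/1024, 327/512, 41/64, 21/32, 11/16, 3/4, 1 } → 1305/2048

1305/2048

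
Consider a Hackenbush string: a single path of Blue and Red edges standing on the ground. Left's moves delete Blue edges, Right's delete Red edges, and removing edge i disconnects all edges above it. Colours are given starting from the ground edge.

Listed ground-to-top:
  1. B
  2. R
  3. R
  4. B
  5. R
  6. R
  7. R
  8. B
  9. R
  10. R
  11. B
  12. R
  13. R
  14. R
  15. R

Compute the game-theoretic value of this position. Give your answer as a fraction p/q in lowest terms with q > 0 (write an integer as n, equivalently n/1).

Prefix values for B R R B R R R B R R B R R R R via {L|R} + simplicity:
1 of 15 · B · max L 0 · min R +∞ so 1
2 of 15 · BR · max L 0 · min R 1 so 1/2
3 of 15 · BRR · max L 0 · min R 1/2 so 1/4
4 of 15 · BRRB · max L 1/4 · min R 1/2 so 3/8
5 of 15 · BRRBR · max L 1/4 · min R 3/8 so 5/16
6 of 15 · BRRBRR · max L 1/4 · min R 5/16 so 9/32
7 of 15 · BRRBRRR · max L 1/4 · min R 9/32 so 17/64
8 of 15 · BRRBRRRB · max L 17/64 · min R 9/32 so 35/128
9 of 15 · BRRBRRRBR · max L 17/64 · min R 35/128 so 69/256
10 of 15 · BRRBRRRBRR · max L 17/64 · min R 69/256 so 137/512
11 of 15 · BRRBRRRBRRB · max L 137/512 · min R 69/256 so 275/1024
12 of 15 · BRRBRRRBRRBR · max L 137/512 · min R 275/1024 so 549/2048
13 of 15 · BRRBRRRBRRBRR · max L 137/512 · min R 549/2048 so 1097/4096
14 of 15 · BRRBRRRBRRBRRR · max L 137/512 · min R 1097/4096 so 2193/8192
15 of 15 · BRRBRRRBRRBRRRR · max L 137/512 · min R 2193/8192 so 4385/16384

4385/16384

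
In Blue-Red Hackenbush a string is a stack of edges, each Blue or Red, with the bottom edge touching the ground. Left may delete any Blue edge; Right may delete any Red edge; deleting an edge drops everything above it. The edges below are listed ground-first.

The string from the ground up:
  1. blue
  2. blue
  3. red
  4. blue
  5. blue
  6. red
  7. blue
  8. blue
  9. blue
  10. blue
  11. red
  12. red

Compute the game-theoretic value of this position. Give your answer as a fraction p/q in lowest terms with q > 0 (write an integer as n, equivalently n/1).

1913/1024

Recurse on prefixes of the 12-edge string blue blue red blue blue red blue blue blue blue red red:
1 of 12 · b · max L 0 · min R +∞ -> 1
2 of 12 · bb · max L 1 · min R +∞ -> 2
3 of 12 · bbr · max L 1 · min R 2 -> 3/2
4 of 12 · bbrb · max L 3/2 · min R 2 -> 7/4
5 of 12 · bbrbb · max L 7/4 · min R 2 -> 15/8
6 of 12 · bbrbbr · max L 7/4 · min R 15/8 -> 29/16
7 of 12 · bbrbbrb · max L 29/16 · min R 15/8 -> 59/32
8 of 12 · bbrbbrbb · max L 59/32 · min R 15/8 -> 119/64
9 of 12 · bbrbbrbbb · max L 119/64 · min R 15/8 -> 239/128
10 of 12 · bbrbbrbbbb · max L 239/128 · min R 15/8 -> 479/256
11 of 12 · bbrbbrbbbbr · max L 239/128 · min R 479/256 -> 957/512
12 of 12 · bbrbbrbbbbrr · max L 239/128 · min R 957/512 -> 1913/1024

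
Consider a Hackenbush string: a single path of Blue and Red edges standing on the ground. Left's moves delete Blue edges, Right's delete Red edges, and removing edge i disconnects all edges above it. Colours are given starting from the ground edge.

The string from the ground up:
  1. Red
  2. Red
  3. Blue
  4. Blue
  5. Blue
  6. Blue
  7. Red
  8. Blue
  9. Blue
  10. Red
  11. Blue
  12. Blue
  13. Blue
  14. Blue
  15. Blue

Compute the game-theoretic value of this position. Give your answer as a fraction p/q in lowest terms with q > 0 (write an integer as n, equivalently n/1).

edge 1 of 15 (Red): {  | 0 } -> -1
edge 2 of 15 (Red): {  | -1,0 } -> -2
edge 3 of 15 (Blue): { -2 | -1,0 } -> -3/2
edge 4 of 15 (Blue): { -2,-3/2 | -1,0 } -> -5/4
edge 5 of 15 (Blue): { -2,-3/2,-5/4 | -1,0 } -> -9/8
edge 6 of 15 (Blue): { -2,-3/2,-5/4,-9/8 | -1,0 } -> -17/16
edge 7 of 15 (Red): { -2,-3/2,-5/4,-9/8 | -17/16,-1,0 } -> -35/32
edge 8 of 15 (Blue): { -2,-3/2,-5/4,-9/8,-35/32 | -17/16,-1,0 } -> -69/64
edge 9 of 15 (Blue): { -2,-3/2,-5/4,-9/8,-35/32,-69/64 | -17/16,-1,0 } -> -137/128
edge 10 of 15 (Red): { -2,-3/2,-5/4,-9/8,-35/32,-69/64 | -137/128,-17/16,-1,0 } -> -275/256
edge 11 of 15 (Blue): { -2,-3/2,-5/4,-9/8,-35/32,-69/64,-275/256 | -137/128,-17/16,-1,0 } -> -549/512
edge 12 of 15 (Blue): { -2,-3/2,-5/4,-9/8,-35/32,-69/64,-275/256,-549/512 | -137/128,-17/16,-1,0 } -> -1097/1024
edge 13 of 15 (Blue): { -2,-3/2,-5/4,-9/8,-35/32,-69/64,-275/256,-549/512,-1097/1024 | -137/128,-17/16,-1,0 } -> -2193/2048
edge 14 of 15 (Blue): { -2,-3/2,-5/4,-9/8,-35/32,-69/64,-275/256,-549/512,-1097/1024,-2193/2048 | -137/128,-17/16,-1,0 } -> -4385/4096
edge 15 of 15 (Blue): { -2,-3/2,-5/4,-9/8,-35/32,-69/64,-275/256,-549/512,-1097/1024,-2193/2048,-4385/4096 | -137/128,-17/16,-1,0 } -> -8769/8192

-8769/8192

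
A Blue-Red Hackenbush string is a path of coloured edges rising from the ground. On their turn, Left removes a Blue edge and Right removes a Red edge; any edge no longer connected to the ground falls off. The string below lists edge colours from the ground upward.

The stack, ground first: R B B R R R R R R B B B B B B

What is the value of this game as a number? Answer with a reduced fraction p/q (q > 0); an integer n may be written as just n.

-8065/16384

Recurse on prefixes of the 15-edge string R B B R R R R R R B B B B B B:
v(R) = { — | 0 } -> -1
v(RB) = { -1 | 0 } -> -1/2
v(RBB) = { -1; -1/2 | 0 } -> -1/4
v(RBBR) = { -1; -1/2 | -1/4; 0 } -> -3/8
v(RBBRR) = { -1; -1/2 | -3/8; -1/4; 0 } -> -7/16
v(RBBRRR) = { -1; -1/2 | -7/16; -3/8; -1/4; 0 } -> -15/32
v(RBBRRRR) = { -1; -1/2 | -15/32; -7/16; -3/8; -1/4; 0 } -> -31/64
v(RBBRRRRR) = { -1; -1/2 | -31/64; -15/32; -7/16; -3/8; -1/4; 0 } -> -63/128
v(RBBRRRRRR) = { -1; -1/2 | -63/128; -31/64; -15/32; -7/16; -3/8; -1/4; 0 } -> -127/256
v(RBBRRRRRRB) = { -1; -1/2; -127/256 | -63/128; -31/64; -15/32; -7/16; -3/8; -1/4; 0 } -> -253/512
v(RBBRRRRRRBB) = { -1; -1/2; -127/256; -253/512 | -63/128; -31/64; -15/32; -7/16; -3/8; -1/4; 0 } -> -505/1024
v(RBBRRRRRRBBB) = { -1; -1/2; -127/256; -253/512; -505/1024 | -63/128; -31/64; -15/32; -7/16; -3/8; -1/4; 0 } -> -1009/2048
v(RBBRRRRRRBBBB) = { -1; -1/2; -127/256; -253/512; -505/1024; -1009/2048 | -63/128; -31/64; -15/32; -7/16; -3/8; -1/4; 0 } -> -2017/4096
v(RBBRRRRRRBBBBB) = { -1; -1/2; -127/256; -253/512; -505/1024; -1009/2048; -2017/4096 | -63/128; -31/64; -15/32; -7/16; -3/8; -1/4; 0 } -> -4033/8192
v(RBBRRRRRRBBBBBB) = { -1; -1/2; -127/256; -253/512; -505/1024; -1009/2048; -2017/4096; -4033/8192 | -63/128; -31/64; -15/32; -7/16; -3/8; -1/4; 0 } -> -8065/16384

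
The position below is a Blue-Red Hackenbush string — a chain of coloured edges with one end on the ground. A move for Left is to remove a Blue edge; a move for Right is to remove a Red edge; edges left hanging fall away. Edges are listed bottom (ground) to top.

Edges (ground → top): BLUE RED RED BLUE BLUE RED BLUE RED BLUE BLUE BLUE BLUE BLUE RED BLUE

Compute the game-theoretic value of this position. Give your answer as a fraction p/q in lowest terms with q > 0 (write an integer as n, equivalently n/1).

6907/16384

step 1: add BLUE to get B; options L={ 0 } R={ (no moves) } = 1
step 2: add RED to get BR; options L={ 0 } R={ 1 } = 1/2
step 3: add RED to get BRR; options L={ 0 } R={ 1/2,1 } = 1/4
step 4: add BLUE to get BRRB; options L={ 0,1/4 } R={ 1/2,1 } = 3/8
step 5: add BLUE to get BRRBB; options L={ 0,1/4,3/8 } R={ 1/2,1 } = 7/16
step 6: add RED to get BRRBBR; options L={ 0,1/4,3/8 } R={ 7/16,1/2,1 } = 13/32
step 7: add BLUE to get BRRBBRB; options L={ 0,1/4,3/8,13/32 } R={ 7/16,1/2,1 } = 27/64
step 8: add RED to get BRRBBRBR; options L={ 0,1/4,3/8,13/32 } R={ 27/64,7/16,1/2,1 } = 53/128
step 9: add BLUE to get BRRBBRBRB; options L={ 0,1/4,3/8,13/32,53/128 } R={ 27/64,7/16,1/2,1 } = 107/256
step 10: add BLUE to get BRRBBRBRBB; options L={ 0,1/4,3/8,13/32,53/128,107/256 } R={ 27/64,7/16,1/2,1 } = 215/512
step 11: add BLUE to get BRRBBRBRBBB; options L={ 0,1/4,3/8,13/32,53/128,107/256,215/512 } R={ 27/64,7/16,1/2,1 } = 431/1024
step 12: add BLUE to get BRRBBRBRBBBB; options L={ 0,1/4,3/8,13/32,53/128,107/256,215/512,431/1024 } R={ 27/64,7/16,1/2,1 } = 863/2048
step 13: add BLUE to get BRRBBRBRBBBBB; options L={ 0,1/4,3/8,13/32,53/128,107/256,215/512,431/1024,863/2048 } R={ 27/64,7/16,1/2,1 } = 1727/4096
step 14: add RED to get BRRBBRBRBBBBBR; options L={ 0,1/4,3/8,13/32,53/128,107/256,215/512,431/1024,863/2048 } R={ 1727/4096,27/64,7/16,1/2,1 } = 3453/8192
step 15: add BLUE to get BRRBBRBRBBBBBRB; options L={ 0,1/4,3/8,13/32,53/128,107/256,215/512,431/1024,863/2048,3453/8192 } R={ 1727/4096,27/64,7/16,1/2,1 } = 6907/16384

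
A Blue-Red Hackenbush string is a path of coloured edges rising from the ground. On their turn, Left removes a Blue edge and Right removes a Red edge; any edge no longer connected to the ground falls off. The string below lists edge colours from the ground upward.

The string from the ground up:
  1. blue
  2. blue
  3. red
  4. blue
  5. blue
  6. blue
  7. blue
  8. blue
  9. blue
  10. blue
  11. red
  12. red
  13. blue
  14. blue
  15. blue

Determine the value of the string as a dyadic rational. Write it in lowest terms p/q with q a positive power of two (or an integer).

16335/8192

Build g(s[:k]) for k = 1..15, string s = blue blue red blue blue blue blue blue blue blue red red blue blue blue.
step 1: add blue to get b; options L={ 0 } R={  } ⇒ 1
step 2: add blue to get bb; options L={ 0 1 } R={  } ⇒ 2
step 3: add red to get bbr; options L={ 0 1 } R={ 2 } ⇒ 3/2
step 4: add blue to get bbrb; options L={ 0 1 3/2 } R={ 2 } ⇒ 7/4
step 5: add blue to get bbrbb; options L={ 0 1 3/2 7/4 } R={ 2 } ⇒ 15/8
step 6: add blue to get bbrbbb; options L={ 0 1 3/2 7/4 15/8 } R={ 2 } ⇒ 31/16
step 7: add blue to get bbrbbbb; options L={ 0 1 3/2 7/4 15/8 31/16 } R={ 2 } ⇒ 63/32
step 8: add blue to get bbrbbbbb; options L={ 0 1 3/2 7/4 15/8 31/16 63/32 } R={ 2 } ⇒ 127/64
step 9: add blue to get bbrbbbbbb; options L={ 0 1 3/2 7/4 15/8 31/16 63/32 127/64 } R={ 2 } ⇒ 255/128
step 10: add blue to get bbrbbbbbbb; options L={ 0 1 3/2 7/4 15/8 31/16 63/32 127/64 255/128 } R={ 2 } ⇒ 511/256
step 11: add red to get bbrbbbbbbbr; options L={ 0 1 3/2 7/4 15/8 31/16 63/32 127/64 255/128 } R={ 511/256 2 } ⇒ 1021/512
step 12: add red to get bbrbbbbbbbrr; options L={ 0 1 3/2 7/4 15/8 31/16 63/32 127/64 255/128 } R={ 1021/512 511/256 2 } ⇒ 2041/1024
step 13: add blue to get bbrbbbbbbbrrb; options L={ 0 1 3/2 7/4 15/8 31/16 63/32 127/64 255/128 2041/1024 } R={ 1021/512 511/256 2 } ⇒ 4083/2048
step 14: add blue to get bbrbbbbbbbrrbb; options L={ 0 1 3/2 7/4 15/8 31/16 63/32 127/64 255/128 2041/1024 4083/2048 } R={ 1021/512 511/256 2 } ⇒ 8167/4096
step 15: add blue to get bbrbbbbbbbrrbbb; options L={ 0 1 3/2 7/4 15/8 31/16 63/32 127/64 255/128 2041/1024 4083/2048 8167/4096 } R={ 1021/512 511/256 2 } ⇒ 16335/8192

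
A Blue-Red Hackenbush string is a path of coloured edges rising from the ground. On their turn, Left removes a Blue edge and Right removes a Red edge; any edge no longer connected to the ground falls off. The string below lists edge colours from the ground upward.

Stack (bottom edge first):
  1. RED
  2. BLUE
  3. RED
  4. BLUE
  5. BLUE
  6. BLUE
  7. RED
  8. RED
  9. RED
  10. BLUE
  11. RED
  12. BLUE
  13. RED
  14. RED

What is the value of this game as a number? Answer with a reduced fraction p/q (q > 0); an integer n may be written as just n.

-4567/8192

g(R) = { none | 0 } => -1
g(RB) = { -1 | 0 } => -1/2
g(RBR) = { -1 | -1/2 0 } => -3/4
g(RBRB) = { -1 -3/4 | -1/2 0 } => -5/8
g(RBRBB) = { -1 -3/4 -5/8 | -1/2 0 } => -9/16
g(RBRBBB) = { -1 -3/4 -5/8 -9/16 | -1/2 0 } => -17/32
g(RBRBBBR) = { -1 -3/4 -5/8 -9/16 | -17/32 -1/2 0 } => -35/64
g(RBRBBBRR) = { -1 -3/4 -5/8 -9/16 | -35/64 -17/32 -1/2 0 } => -71/128
g(RBRBBBRRR) = { -1 -3/4 -5/8 -9/16 | -71/128 -35/64 -17/32 -1/2 0 } => -143/256
g(RBRBBBRRRB) = { -1 -3/4 -5/8 -9/16 -143/256 | -71/128 -35/64 -17/32 -1/2 0 } => -285/512
g(RBRBBBRRRBR) = { -1 -3/4 -5/8 -9/16 -143/256 | -285/512 -71/128 -35/64 -17/32 -1/2 0 } => -571/1024
g(RBRBBBRRRBRB) = { -1 -3/4 -5/8 -9/16 -143/256 -571/1024 | -285/512 -71/128 -35/64 -17/32 -1/2 0 } => -1141/2048
g(RBRBBBRRRBRBR) = { -1 -3/4 -5/8 -9/16 -143/256 -571/1024 | -1141/2048 -285/512 -71/128 -35/64 -17/32 -1/2 0 } => -2283/4096
g(RBRBBBRRRBRBRR) = { -1 -3/4 -5/8 -9/16 -143/256 -571/1024 | -2283/4096 -1141/2048 -285/512 -71/128 -35/64 -17/32 -1/2 0 } => -4567/8192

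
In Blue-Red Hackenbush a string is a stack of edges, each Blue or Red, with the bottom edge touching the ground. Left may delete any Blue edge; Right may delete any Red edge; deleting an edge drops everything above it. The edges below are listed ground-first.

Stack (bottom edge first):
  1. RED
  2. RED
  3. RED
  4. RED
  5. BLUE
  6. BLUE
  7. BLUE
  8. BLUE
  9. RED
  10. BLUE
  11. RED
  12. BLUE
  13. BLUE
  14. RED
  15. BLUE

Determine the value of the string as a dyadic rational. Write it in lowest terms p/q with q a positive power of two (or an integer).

Build G(s[:k]) for k = 1..15, string s = RED RED RED RED BLUE BLUE BLUE BLUE RED BLUE RED BLUE BLUE RED BLUE.
1 of 15 · R · max L −∞ · min R 0 so -1
2 of 15 · RR · max L −∞ · min R -1 so -2
3 of 15 · RRR · max L −∞ · min R -2 so -3
4 of 15 · RRRR · max L −∞ · min R -3 so -4
5 of 15 · RRRRB · max L -4 · min R -3 so -7/2
6 of 15 · RRRRBB · max L -7/2 · min R -3 so -13/4
7 of 15 · RRRRBBB · max L -13/4 · min R -3 so -25/8
8 of 15 · RRRRBBBB · max L -25/8 · min R -3 so -49/16
9 of 15 · RRRRBBBBR · max L -25/8 · min R -49/16 so -99/32
10 of 15 · RRRRBBBBRB · max L -99/32 · min R -49/16 so -197/64
11 of 15 · RRRRBBBBRBR · max L -99/32 · min R -197/64 so -395/128
12 of 15 · RRRRBBBBRBRB · max L -395/128 · min R -197/64 so -789/256
13 of 15 · RRRRBBBBRBRBB · max L -789/256 · min R -197/64 so -1577/512
14 of 15 · RRRRBBBBRBRBBR · max L -789/256 · min R -1577/512 so -3155/1024
15 of 15 · RRRRBBBBRBRBBRB · max L -3155/1024 · min R -1577/512 so -6309/2048

-6309/2048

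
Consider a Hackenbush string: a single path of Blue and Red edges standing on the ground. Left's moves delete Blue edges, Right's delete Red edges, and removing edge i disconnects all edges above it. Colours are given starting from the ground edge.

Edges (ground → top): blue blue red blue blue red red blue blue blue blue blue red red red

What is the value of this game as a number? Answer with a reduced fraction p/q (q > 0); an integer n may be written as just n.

Recurse on prefixes of the 15-edge string blue blue red blue blue red red blue blue blue blue blue red red red:
step 1: add blue to get b; options L={ 0 } R={ ∅ } = 1
step 2: add blue to get bb; options L={ 0 1 } R={ ∅ } = 2
step 3: add red to get bbr; options L={ 0 1 } R={ 2 } = 3/2
step 4: add blue to get bbrb; options L={ 0 1 3/2 } R={ 2 } = 7/4
step 5: add blue to get bbrbb; options L={ 0 1 3/2 7/4 } R={ 2 } = 15/8
step 6: add red to get bbrbbr; options L={ 0 1 3/2 7/4 } R={ 15/8 2 } = 29/16
step 7: add red to get bbrbbrr; options L={ 0 1 3/2 7/4 } R={ 29/16 15/8 2 } = 57/32
step 8: add blue to get bbrbbrrb; options L={ 0 1 3/2 7/4 57/32 } R={ 29/16 15/8 2 } = 115/64
step 9: add blue to get bbrbbrrbb; options L={ 0 1 3/2 7/4 57/32 115/64 } R={ 29/16 15/8 2 } = 231/128
step 10: add blue to get bbrbbrrbbb; options L={ 0 1 3/2 7/4 57/32 115/64 231/128 } R={ 29/16 15/8 2 } = 463/256
step 11: add blue to get bbrbbrrbbbb; options L={ 0 1 3/2 7/4 57/32 115/64 231/128 463/256 } R={ 29/16 15/8 2 } = 927/512
step 12: add blue to get bbrbbrrbbbbb; options L={ 0 1 3/2 7/4 57/32 115/64 231/128 463/256 927/512 } R={ 29/16 15/8 2 } = 1855/1024
step 13: add red to get bbrbbrrbbbbbr; options L={ 0 1 3/2 7/4 57/32 115/64 231/128 463/256 927/512 } R={ 1855/1024 29/16 15/8 2 } = 3709/2048
step 14: add red to get bbrbbrrbbbbbrr; options L={ 0 1 3/2 7/4 57/32 115/64 231/128 463/256 927/512 } R={ 3709/2048 1855/1024 29/16 15/8 2 } = 7417/4096
step 15: add red to get bbrbbrrbbbbbrrr; options L={ 0 1 3/2 7/4 57/32 115/64 231/128 463/256 927/512 } R={ 7417/4096 3709/2048 1855/1024 29/16 15/8 2 } = 14833/8192

14833/8192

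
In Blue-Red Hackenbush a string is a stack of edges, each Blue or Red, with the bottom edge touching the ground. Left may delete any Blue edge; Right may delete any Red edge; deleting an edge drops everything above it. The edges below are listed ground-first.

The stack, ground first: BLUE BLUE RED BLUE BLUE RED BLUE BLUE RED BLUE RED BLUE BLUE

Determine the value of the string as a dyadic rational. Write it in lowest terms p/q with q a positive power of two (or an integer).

val_1 [B]  L=[0]  R=[—]  -> 1
val_2 [BB]  L=[0,1]  R=[—]  -> 2
val_3 [BBR]  L=[0,1]  R=[2]  -> 3/2
val_4 [BBRB]  L=[0,1,3/2]  R=[2]  -> 7/4
val_5 [BBRBB]  L=[0,1,3/2,7/4]  R=[2]  -> 15/8
val_6 [BBRBBR]  L=[0,1,3/2,7/4]  R=[15/8,2]  -> 29/16
val_7 [BBRBBRB]  L=[0,1,3/2,7/4,29/16]  R=[15/8,2]  -> 59/32
val_8 [BBRBBRBB]  L=[0,1,3/2,7/4,29/16,59/32]  R=[15/8,2]  -> 119/64
val_9 [BBRBBRBBR]  L=[0,1,3/2,7/4,29/16,59/32]  R=[119/64,15/8,2]  -> 237/128
val_10 [BBRBBRBBRB]  L=[0,1,3/2,7/4,29/16,59/32,237/128]  R=[119/64,15/8,2]  -> 475/256
val_11 [BBRBBRBBRBR]  L=[0,1,3/2,7/4,29/16,59/32,237/128]  R=[475/256,119/64,15/8,2]  -> 949/512
val_12 [BBRBBRBBRBRB]  L=[0,1,3/2,7/4,29/16,59/32,237/128,949/512]  R=[475/256,119/64,15/8,2]  -> 1899/1024
val_13 [BBRBBRBBRBRBB]  L=[0,1,3/2,7/4,29/16,59/32,237/128,949/512,1899/1024]  R=[475/256,119/64,15/8,2]  -> 3799/2048

3799/2048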